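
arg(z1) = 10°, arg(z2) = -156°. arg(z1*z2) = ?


arg(z1*z2) = 10° - 156° = -146°
Normalized to (-180°, 180°]: -146°

-146°


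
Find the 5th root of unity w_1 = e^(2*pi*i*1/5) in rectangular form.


Angle = 360*1/5 = 72°
a = cos(72°) = 0.3090
b = sin(72°) = 0.9511

0.3090 + 0.9511i


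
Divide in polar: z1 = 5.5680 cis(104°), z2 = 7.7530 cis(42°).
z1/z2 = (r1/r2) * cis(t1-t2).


r = 5.5680 / 7.7530 = 0.7182
theta = 104° - 42° = 62° = 62° (mod 360)

0.7182 cis(62°)


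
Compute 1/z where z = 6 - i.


|z|^2 = 36+1 = 37
1/z = (6 + 1i)/37

1/z = 0.1622 + 0.0270i


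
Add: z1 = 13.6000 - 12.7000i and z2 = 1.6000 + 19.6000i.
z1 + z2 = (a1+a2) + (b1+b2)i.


Real: 13.6 + 1.6 = 15.2
Imag: -12.7 + 19.6 = 6.9

15.2000 + 6.9000i


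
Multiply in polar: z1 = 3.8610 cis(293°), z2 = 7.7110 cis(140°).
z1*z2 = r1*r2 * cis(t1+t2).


r = 3.8610 * 7.7110 = 29.7722
theta = 293° + 140° = 433° = 73° (mod 360)

29.7722 cis(73°)


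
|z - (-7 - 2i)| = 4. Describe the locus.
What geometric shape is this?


|z - z0| = r is a circle with center z0 and radius r.
Center = (-7, -2), radius = 4

Circle with center (-7, -2) and radius 4


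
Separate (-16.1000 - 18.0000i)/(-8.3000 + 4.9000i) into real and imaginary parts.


Multiply by conjugate: (-16.1000 - 18.0000i)(-8.3000 - 4.9000i) / ((-8.3)^2 + 4.9^2)
Numerator real = -16.1*(-8.3) - (18)*4.9 = 45.43
Numerator imag = -18*(-8.3) - (-16.1)*4.9 = 228.29
Denominator = 92.9
Re(z) = 45.43/92.9 = 0.4890
Im(z) = 228.29/92.9 = 2.4574

Re(z) = 0.4890, Im(z) = 2.4574


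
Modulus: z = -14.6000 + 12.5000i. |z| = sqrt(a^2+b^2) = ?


|z| = sqrt((-14.6)^2 + 12.5^2) = sqrt(213.16 + 156.25) = sqrt(369.41) = 19.2200

|z| = 19.2200


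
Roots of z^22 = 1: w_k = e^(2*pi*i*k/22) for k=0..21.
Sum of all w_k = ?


The sum of all 22th roots of unity is 0.
Geometric series: (1 - w^22)/(1 - w) = (1-1)/(1-w) = 0 since w^22 = 1, w ≠ 1.
Alternatively: coefficient of z^21 in z^22 - 1 is 0.

0


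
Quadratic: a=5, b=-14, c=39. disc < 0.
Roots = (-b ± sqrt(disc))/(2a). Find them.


disc = (-14)^2 - 4*5*39 = 196 - 780 = -584
sqrt(|disc|) = sqrt(584) = 24.1661
Real part = 14/(2*5) = 1.4000
Imag part = 24.1661/(2*5) = 2.4166

1.4000 ± 2.4166i


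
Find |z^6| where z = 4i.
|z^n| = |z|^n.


|z| = sqrt(0+16) = sqrt(16) = 4
|z^6| = |z|^6 = 4^6 = 4096

|z^6| = 4096


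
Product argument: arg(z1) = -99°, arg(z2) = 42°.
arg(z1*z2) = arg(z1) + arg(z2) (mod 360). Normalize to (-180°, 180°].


arg(z1*z2) = -99° + 42° = -57°
Normalized to (-180°, 180°]: -57°

-57°


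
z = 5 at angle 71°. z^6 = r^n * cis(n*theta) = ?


r^6 = 5^6 = 15625
n*theta = 6*71° = 426° = 66° (mod 360)
a = 15625*cos(66°) = 6355.2600
b = 15625*sin(66°) = 14274.1478

15625 cis(66°) = 6355.2600 + 14274.1478i


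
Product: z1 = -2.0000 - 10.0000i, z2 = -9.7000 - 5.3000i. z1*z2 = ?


Real = -2*(-9.7) - (-10)*(-5.3) = 19.4 - 53 = -33.6
Imag = -2*(-5.3) - (9.7)*(-10) = 10.6 + 97 = 107.6

-33.6000 + 107.6000i


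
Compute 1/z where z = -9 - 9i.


|z|^2 = 81+81 = 162
1/z = (-9 + 9i)/162

1/z = -0.0556 + 0.0556i


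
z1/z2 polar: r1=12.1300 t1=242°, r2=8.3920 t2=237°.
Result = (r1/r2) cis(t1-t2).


r = 12.1300 / 8.3920 = 1.4454
theta = 242° - 237° = 5° = 5° (mod 360)

1.4454 cis(5°)


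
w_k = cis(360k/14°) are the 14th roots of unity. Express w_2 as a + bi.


Angle = 360*2/14 = 51.4286°
a = cos(51.4286°) = 0.6235
b = sin(51.4286°) = 0.7818

0.6235 + 0.7818i


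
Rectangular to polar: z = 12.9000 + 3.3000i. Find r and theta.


r = sqrt(166.41+10.89) = sqrt(177.3) = 13.3154
theta = atan2(3.3, 12.9) = 14.3493 degrees

r = 13.3154, theta = 14.3493 degrees


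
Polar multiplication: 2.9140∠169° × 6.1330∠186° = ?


r = 2.9140 * 6.1330 = 17.8716
theta = 169° + 186° = 355° = 355° (mod 360)

17.8716 cis(355°)


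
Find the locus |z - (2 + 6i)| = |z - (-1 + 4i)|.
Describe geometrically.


Equal distances means the locus is the perpendicular bisector of z1 and z2.
Midpoint = ((2+(-1))/2, (6+4)/2) = (0.5000, 5.0000)

Perpendicular bisector through (0.5000, 5.0000)


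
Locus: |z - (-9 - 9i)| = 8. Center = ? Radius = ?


|z - z0| = r is a circle with center z0 and radius r.
Center = (-9, -9), radius = 8

Circle with center (-9, -9) and radius 8


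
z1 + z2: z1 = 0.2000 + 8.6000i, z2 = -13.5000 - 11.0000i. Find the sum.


Real: 0.2 - 13.5 = -13.3
Imag: 8.6 - 11 = -2.4

-13.3000 - 2.4000i


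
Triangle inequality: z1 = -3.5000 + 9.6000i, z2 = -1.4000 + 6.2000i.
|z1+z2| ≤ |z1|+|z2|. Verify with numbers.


|z1| = sqrt((-3.5)^2 + 9.6^2) = sqrt(104.41) = 10.2181
|z2| = sqrt((-1.4)^2 + 6.2^2) = sqrt(40.4) = 6.3561
z1+z2 = -4.9000 + 15.8000i
|z1+z2| = sqrt(273.65) = 16.5424
|z1|+|z2| = 10.2181 + 6.3561 = 16.5742

|z1+z2| = 16.5424 ≤ |z1|+|z2| = 16.5742 (verified)


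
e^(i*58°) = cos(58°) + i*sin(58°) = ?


cos(58°) = 0.5299
sin(58°) = 0.8480

e^(i*58°) = 0.5299 + 0.8480i


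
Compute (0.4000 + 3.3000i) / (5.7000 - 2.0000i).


Conjugate of z2 = 5.7000 + 2.0000i
Numerator: (0.4000 + 3.3000i)(5.7000 + 2.0000i) = -4.3200 + 19.6100i
Denominator: 5.7^2 + (-2)^2 = 36.49
Result = (-4.3200 + 19.6100i)/36.49

-0.1184 + 0.5374i


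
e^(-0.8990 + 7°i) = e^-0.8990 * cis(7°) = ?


e^-0.8990 = 0.4070
cos(7°) = 0.9925
sin(7°) = 0.1219
Real = 0.4070*0.9925 = 0.4039
Imag = 0.4070*0.1219 = 0.0496

0.4039 + 0.0496i


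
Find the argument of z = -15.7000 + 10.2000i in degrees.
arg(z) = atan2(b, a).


Re = -15.7, Im = 10.2
arg = atan2(10.2, -15.7) = 146.9890 degrees

arg(z) = 146.9890 degrees


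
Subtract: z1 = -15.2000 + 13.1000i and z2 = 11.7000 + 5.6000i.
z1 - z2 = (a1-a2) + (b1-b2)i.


Real: -15.2 - 11.7 = -26.9
Imag: 13.1 - 5.6 = 7.5

-26.9000 + 7.5000i


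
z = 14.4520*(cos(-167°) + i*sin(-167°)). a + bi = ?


a = 14.4520*cos(-167°) = 14.4520*(-0.97437) = -14.0816
b = 14.4520*sin(-167°) = 14.4520*(-0.22495) = -3.2510

-14.0816 - 3.2510i


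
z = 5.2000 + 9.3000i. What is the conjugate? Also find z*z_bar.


z_bar = 5.2000 - 9.3000i
z*z_bar = 5.2^2 + 9.3^2 = 27.04 + 86.49 = 113.53

z_bar = 5.2000 - 9.3000i, z*z_bar = 113.53


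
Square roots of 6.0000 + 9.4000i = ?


|z| = sqrt(36+88.36) = 11.1517
sqrt((|z|+a)/2) = sqrt((11.1517+6)/2) = sqrt(8.5758) = 2.9285
sqrt((|z|-a)/2) = sqrt((11.1517-6)/2) = sqrt(2.5758) = 1.6049

±(2.9285 + 1.6049i) i.e. 2.9285 + 1.6049i and -2.9285 - 1.6049i


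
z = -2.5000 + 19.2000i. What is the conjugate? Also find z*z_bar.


z_bar = -2.5000 - 19.2000i
z*z_bar = (-2.5)^2 + 19.2^2 = 6.25 + 368.64 = 374.89

z_bar = -2.5000 - 19.2000i, z*z_bar = 374.89


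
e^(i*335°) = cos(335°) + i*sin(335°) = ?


cos(335°) = 0.9063
sin(335°) = -0.4226

e^(i*335°) = 0.9063 - 0.4226i


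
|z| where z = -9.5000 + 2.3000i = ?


|z| = sqrt((-9.5)^2 + 2.3^2) = sqrt(90.25 + 5.29) = sqrt(95.54) = 9.7745

|z| = 9.7745


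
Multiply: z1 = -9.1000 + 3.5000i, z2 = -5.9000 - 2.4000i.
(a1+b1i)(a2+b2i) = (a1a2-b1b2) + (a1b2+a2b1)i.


Real = -9.1*(-5.9) - 3.5*(-2.4) = 53.69 - (-8.4) = 62.09
Imag = -9.1*(-2.4) - (5.9)*3.5 = 21.84 - (20.65) = 1.19

62.0900 + 1.1900i


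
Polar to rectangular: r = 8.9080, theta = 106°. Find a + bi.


a = 8.9080*cos(106°) = 8.9080*(-0.27564) = -2.4554
b = 8.9080*sin(106°) = 8.9080*0.96126 = 8.5629

-2.4554 + 8.5629i


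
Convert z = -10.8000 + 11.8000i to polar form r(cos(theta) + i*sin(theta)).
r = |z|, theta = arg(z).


r = sqrt(116.64+139.24) = sqrt(255.88) = 15.9962
theta = atan2(11.8, -10.8) = 132.4664 degrees

r = 15.9962, theta = 132.4664 degrees


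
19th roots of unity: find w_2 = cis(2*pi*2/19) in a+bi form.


Angle = 360*2/19 = 37.8947°
a = cos(37.8947°) = 0.7891
b = sin(37.8947°) = 0.6142

0.7891 + 0.6142i


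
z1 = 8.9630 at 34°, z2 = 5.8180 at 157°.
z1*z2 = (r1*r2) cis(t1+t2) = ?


r = 8.9630 * 5.8180 = 52.1467
theta = 34° + 157° = 191° = 191° (mod 360)

52.1467 cis(191°)


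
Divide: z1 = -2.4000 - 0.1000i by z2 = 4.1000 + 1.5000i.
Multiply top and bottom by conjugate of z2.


Conjugate of z2 = 4.1000 - 1.5000i
Numerator: (-2.4000 - 0.1000i)(4.1000 - 1.5000i) = -9.9900 + 3.1900i
Denominator: 4.1^2 + 1.5^2 = 19.06
Result = (-9.9900 + 3.1900i)/19.06

-0.5241 + 0.1674i


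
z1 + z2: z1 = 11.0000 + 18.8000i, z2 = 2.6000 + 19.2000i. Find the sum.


Real: 11 + 2.6 = 13.6
Imag: 18.8 + 19.2 = 38

13.6000 + 38.0000i


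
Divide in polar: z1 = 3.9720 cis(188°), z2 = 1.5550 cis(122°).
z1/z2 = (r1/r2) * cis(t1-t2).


r = 3.9720 / 1.5550 = 2.5543
theta = 188° - 122° = 66° = 66° (mod 360)

2.5543 cis(66°)


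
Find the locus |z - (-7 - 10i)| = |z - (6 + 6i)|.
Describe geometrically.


Equal distances means the locus is the perpendicular bisector of z1 and z2.
Midpoint = ((-7+6)/2, (-10+6)/2) = (-0.5000, -2.0000)

Perpendicular bisector through (-0.5000, -2.0000)


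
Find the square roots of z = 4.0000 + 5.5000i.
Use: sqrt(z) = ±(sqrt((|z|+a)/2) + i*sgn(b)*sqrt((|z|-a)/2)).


|z| = sqrt(16+30.25) = 6.8007
sqrt((|z|+a)/2) = sqrt((6.8007+4)/2) = sqrt(5.4004) = 2.3239
sqrt((|z|-a)/2) = sqrt((6.8007-4)/2) = sqrt(1.4004) = 1.1834

±(2.3239 + 1.1834i) i.e. 2.3239 + 1.1834i and -2.3239 - 1.1834i


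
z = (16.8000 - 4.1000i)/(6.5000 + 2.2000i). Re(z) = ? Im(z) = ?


Multiply by conjugate: (16.8000 - 4.1000i)(6.5000 - 2.2000i) / (6.5^2 + 2.2^2)
Numerator real = 16.8*6.5 - (4.1)*2.2 = 100.18
Numerator imag = -4.1*6.5 - 16.8*2.2 = -63.61
Denominator = 47.09
Re(z) = 100.18/47.09 = 2.1274
Im(z) = -63.61/47.09 = -1.3508

Re(z) = 2.1274, Im(z) = -1.3508


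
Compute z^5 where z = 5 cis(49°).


r^5 = 5^5 = 3125
n*theta = 5*49° = 245° = 245° (mod 360)
a = 3125*cos(245°) = -1320.6821
b = 3125*sin(245°) = -2832.2118

3125 cis(245°) = -1320.6821 - 2832.2118i


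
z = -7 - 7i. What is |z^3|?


|z| = sqrt(49+49) = sqrt(98) = 9.8995
|z^3| = |z|^3 = (sqrt(98))^3 = 98*sqrt(98)

|z^3| = 98*sqrt(98) ≈ 970.1505


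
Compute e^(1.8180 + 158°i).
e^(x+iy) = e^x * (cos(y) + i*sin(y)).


e^1.8180 = 6.1595
cos(158°) = -0.92718
sin(158°) = 0.37461
Real = 6.1595*(-0.92718) = -5.7110
Imag = 6.1595*0.37461 = 2.3074

-5.7110 + 2.3074i


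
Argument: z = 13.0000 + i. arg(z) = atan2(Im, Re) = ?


Re = 13, Im = 1
arg = atan2(1, 13) = 4.3987 degrees

arg(z) = 4.3987 degrees


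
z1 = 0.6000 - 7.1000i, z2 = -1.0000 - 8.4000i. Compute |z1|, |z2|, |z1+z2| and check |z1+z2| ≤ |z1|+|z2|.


|z1| = sqrt(0.6^2 + (-7.1)^2) = sqrt(50.77) = 7.1253
|z2| = sqrt((-1)^2 + (-8.4)^2) = sqrt(71.56) = 8.4593
z1+z2 = -0.4000 - 15.5000i
|z1+z2| = sqrt(240.41) = 15.5052
|z1|+|z2| = 7.1253 + 8.4593 = 15.5846

|z1+z2| = 15.5052 ≤ |z1|+|z2| = 15.5846 (verified)


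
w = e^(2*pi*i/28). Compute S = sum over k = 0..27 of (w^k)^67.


The roots are w_k = w^k with w = e^(2*pi*i/28), and (w^k)^67 = (w^67)^k.
So S = 1 + u + u^2 + ... + u^(27) with u = w^67.
67 = 2*28 + 11, so 67 is not a multiple of 28: u = (w^28)^2 * w^11 = w^11 ≠ 1 (w is a primitive 28th root), while u^28 = (w^28)^67 = 1.
Geometric series: S = (1 - u^28)/(1 - u) = (1 - 1)/(1 - u) = 0

S = 0


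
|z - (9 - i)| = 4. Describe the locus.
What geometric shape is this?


|z - z0| = r is a circle with center z0 and radius r.
Center = (9, -1), radius = 4

Circle with center (9, -1) and radius 4


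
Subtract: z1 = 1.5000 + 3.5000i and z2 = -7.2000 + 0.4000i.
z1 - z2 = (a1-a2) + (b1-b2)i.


Real: 1.5 + 7.2 = 8.7
Imag: 3.5 - 0.4 = 3.1

8.7000 + 3.1000i


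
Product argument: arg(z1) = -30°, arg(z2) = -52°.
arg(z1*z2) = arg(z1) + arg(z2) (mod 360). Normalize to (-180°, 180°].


arg(z1*z2) = -30° - 52° = -82°
Normalized to (-180°, 180°]: -82°

-82°


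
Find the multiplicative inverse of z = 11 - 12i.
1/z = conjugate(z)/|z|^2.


|z|^2 = 121+144 = 265
1/z = (11 + 12i)/265

1/z = 0.0415 + 0.0453i


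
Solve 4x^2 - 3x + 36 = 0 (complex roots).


disc = (-3)^2 - 4*4*36 = 9 - 576 = -567
sqrt(|disc|) = sqrt(567) = 23.8118
Real part = 3/(2*4) = 0.3750
Imag part = 23.8118/(2*4) = 2.9765

0.3750 ± 2.9765i


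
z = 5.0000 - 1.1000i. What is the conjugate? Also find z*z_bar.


z_bar = 5.0000 + 1.1000i
z*z_bar = 5^2 + (-1.1)^2 = 25 + 1.21 = 26.21

z_bar = 5.0000 + 1.1000i, z*z_bar = 26.21


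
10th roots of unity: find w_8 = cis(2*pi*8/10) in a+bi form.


Angle = 360*8/10 = 288°
a = cos(288°) = 0.3090
b = sin(288°) = -0.9511

0.3090 - 0.9511i


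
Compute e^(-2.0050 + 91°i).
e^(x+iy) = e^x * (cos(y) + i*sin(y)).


e^-2.0050 = 0.13466
cos(91°) = -0.0175
sin(91°) = 0.9998
Real = 0.13466*(-0.0175) = -0.0024
Imag = 0.13466*0.9998 = 0.1346

-0.0024 + 0.1346i


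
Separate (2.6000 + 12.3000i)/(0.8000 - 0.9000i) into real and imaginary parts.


Multiply by conjugate: (2.6000 + 12.3000i)(0.8000 + 0.9000i) / (0.8^2 + (-0.9)^2)
Numerator real = 2.6*0.8 + 12.3*(-0.9) = -8.99
Numerator imag = 12.3*0.8 - 2.6*(-0.9) = 12.18
Denominator = 1.45
Re(z) = -8.99/1.45 = -6.2000
Im(z) = 12.18/1.45 = 8.4000

Re(z) = -6.2000, Im(z) = 8.4000


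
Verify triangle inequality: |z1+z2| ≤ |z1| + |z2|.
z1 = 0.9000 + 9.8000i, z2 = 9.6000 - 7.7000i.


|z1| = sqrt(0.9^2 + 9.8^2) = sqrt(96.85) = 9.8412
|z2| = sqrt(9.6^2 + (-7.7)^2) = sqrt(151.45) = 12.3065
z1+z2 = 10.5000 + 2.1000i
|z1+z2| = sqrt(114.66) = 10.7079
|z1|+|z2| = 9.8412 + 12.3065 = 22.1477

|z1+z2| = 10.7079 ≤ |z1|+|z2| = 22.1477 (verified)


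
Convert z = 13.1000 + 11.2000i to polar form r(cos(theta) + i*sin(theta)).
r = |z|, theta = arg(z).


r = sqrt(171.61+125.44) = sqrt(297.05) = 17.2351
theta = atan2(11.2, 13.1) = 40.5292 degrees

r = 17.2351, theta = 40.5292 degrees


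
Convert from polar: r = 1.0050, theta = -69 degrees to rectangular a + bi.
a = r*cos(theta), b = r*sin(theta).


a = 1.0050*cos(-69°) = 1.0050*0.3584 = 0.3602
b = 1.0050*sin(-69°) = 1.0050*(-0.93358) = -0.9382

0.3602 - 0.9382i


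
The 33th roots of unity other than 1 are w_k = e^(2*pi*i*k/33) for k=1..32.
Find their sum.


With w = e^(2*pi*i/33), all 33 of the 33th roots of unity w^0 = 1, w, ..., w^(32) sum to 0: 1 + w + ... + w^(32) = (1 - w^33)/(1 - w) = 0 since w^33 = 1, w ≠ 1.
Removing the root 1: w + w^2 + ... + w^(32) = 0 - 1 = -1

Sum = -1


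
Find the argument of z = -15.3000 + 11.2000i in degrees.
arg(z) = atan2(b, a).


Re = -15.3, Im = 11.2
arg = atan2(11.2, -15.3) = 143.7949 degrees

arg(z) = 143.7949 degrees


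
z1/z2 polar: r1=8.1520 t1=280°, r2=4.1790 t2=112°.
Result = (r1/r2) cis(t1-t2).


r = 8.1520 / 4.1790 = 1.9507
theta = 280° - 112° = 168° = 168° (mod 360)

1.9507 cis(168°)


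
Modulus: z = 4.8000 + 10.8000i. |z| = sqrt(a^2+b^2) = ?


|z| = sqrt(4.8^2 + 10.8^2) = sqrt(23.04 + 116.64) = sqrt(139.68) = 11.8186

|z| = 11.8186


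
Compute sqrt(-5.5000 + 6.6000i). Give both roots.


|z| = sqrt(30.25+43.56) = 8.5913
sqrt((|z|+a)/2) = sqrt((8.5913+(-5.5))/2) = sqrt(1.5456) = 1.2432
sqrt((|z|-a)/2) = sqrt((8.5913-(-5.5))/2) = sqrt(7.0456) = 2.6544

±(1.2432 + 2.6544i) i.e. 1.2432 + 2.6544i and -1.2432 - 2.6544i


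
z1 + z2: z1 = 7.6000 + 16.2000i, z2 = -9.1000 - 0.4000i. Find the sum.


Real: 7.6 - 9.1 = -1.5
Imag: 16.2 - 0.4 = 15.8

-1.5000 + 15.8000i


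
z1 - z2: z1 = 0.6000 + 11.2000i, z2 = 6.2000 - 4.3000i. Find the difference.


Real: 0.6 - 6.2 = -5.6
Imag: 11.2 + 4.3 = 15.5

-5.6000 + 15.5000i


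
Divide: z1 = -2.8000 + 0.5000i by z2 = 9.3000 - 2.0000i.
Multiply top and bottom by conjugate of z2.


Conjugate of z2 = 9.3000 + 2.0000i
Numerator: (-2.8000 + 0.5000i)(9.3000 + 2.0000i) = -27.0400 - 0.9500i
Denominator: 9.3^2 + (-2)^2 = 90.49
Result = (-27.0400 - 0.9500i)/90.49

-0.2988 - 0.0105i


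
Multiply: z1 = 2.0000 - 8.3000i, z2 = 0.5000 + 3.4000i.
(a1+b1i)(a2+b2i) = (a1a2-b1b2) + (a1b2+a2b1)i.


Real = 2*0.5 - (-8.3)*3.4 = 1 - (-28.22) = 29.22
Imag = 2*3.4 + 0.5*(-8.3) = 6.8 - (4.15) = 2.65

29.2200 + 2.6500i


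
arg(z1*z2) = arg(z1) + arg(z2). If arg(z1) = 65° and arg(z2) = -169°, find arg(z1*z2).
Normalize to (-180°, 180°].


arg(z1*z2) = 65° - 169° = -104°
Normalized to (-180°, 180°]: -104°

-104°


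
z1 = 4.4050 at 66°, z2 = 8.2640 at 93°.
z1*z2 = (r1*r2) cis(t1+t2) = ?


r = 4.4050 * 8.2640 = 36.4029
theta = 66° + 93° = 159° = 159° (mod 360)

36.4029 cis(159°)


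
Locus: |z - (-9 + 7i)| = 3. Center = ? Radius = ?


|z - z0| = r is a circle with center z0 and radius r.
Center = (-9, 7), radius = 3

Circle with center (-9, 7) and radius 3


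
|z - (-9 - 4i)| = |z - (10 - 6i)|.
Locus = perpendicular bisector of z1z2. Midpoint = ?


Equal distances means the locus is the perpendicular bisector of z1 and z2.
Midpoint = ((-9+10)/2, (-4+(-6))/2) = (0.5000, -5.0000)

Perpendicular bisector through (0.5000, -5.0000)


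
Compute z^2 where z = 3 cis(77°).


r^2 = 3^2 = 9
n*theta = 2*77° = 154° = 154° (mod 360)
a = 9*cos(154°) = -8.0891
b = 9*sin(154°) = 3.9453

9 cis(154°) = -8.0891 + 3.9453i


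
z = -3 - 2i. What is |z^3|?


|z| = sqrt(9+4) = sqrt(13) = 3.6056
|z^3| = |z|^3 = (sqrt(13))^3 = 13*sqrt(13)

|z^3| = 13*sqrt(13) ≈ 46.8722


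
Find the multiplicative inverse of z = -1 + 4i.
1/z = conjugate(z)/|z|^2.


|z|^2 = 1+16 = 17
1/z = (-1 - 4i)/17

1/z = -0.0588 - 0.2353i


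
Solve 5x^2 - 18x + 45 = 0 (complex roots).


disc = (-18)^2 - 4*5*45 = 324 - 900 = -576
sqrt(|disc|) = sqrt(576) = 24.0000
Real part = 18/(2*5) = 1.8000
Imag part = 24.0000/(2*5) = 2.4000

1.8000 ± 2.4000i


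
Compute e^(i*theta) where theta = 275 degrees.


cos(275°) = 0.0872
sin(275°) = -0.9962

e^(i*275°) = 0.0872 - 0.9962i


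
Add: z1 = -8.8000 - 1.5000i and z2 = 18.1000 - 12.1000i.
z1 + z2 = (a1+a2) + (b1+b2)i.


Real: -8.8 + 18.1 = 9.3
Imag: -1.5 - 12.1 = -13.6

9.3000 - 13.6000i


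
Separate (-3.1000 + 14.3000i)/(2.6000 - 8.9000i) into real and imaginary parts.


Multiply by conjugate: (-3.1000 + 14.3000i)(2.6000 + 8.9000i) / (2.6^2 + (-8.9)^2)
Numerator real = -3.1*2.6 + 14.3*(-8.9) = -135.33
Numerator imag = 14.3*2.6 - (-3.1)*(-8.9) = 9.59
Denominator = 85.97
Re(z) = -135.33/85.97 = -1.5742
Im(z) = 9.59/85.97 = 0.1116

Re(z) = -1.5742, Im(z) = 0.1116


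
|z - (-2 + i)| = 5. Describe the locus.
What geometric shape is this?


|z - z0| = r is a circle with center z0 and radius r.
Center = (-2, 1), radius = 5

Circle with center (-2, 1) and radius 5


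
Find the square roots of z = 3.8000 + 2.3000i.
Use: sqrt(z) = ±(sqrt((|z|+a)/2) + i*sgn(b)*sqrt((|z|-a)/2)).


|z| = sqrt(14.44+5.29) = 4.4418
sqrt((|z|+a)/2) = sqrt((4.4418+3.8)/2) = sqrt(4.1209) = 2.0300
sqrt((|z|-a)/2) = sqrt((4.4418-3.8)/2) = sqrt(0.3209) = 0.5665

±(2.0300 + 0.5665i) i.e. 2.0300 + 0.5665i and -2.0300 - 0.5665i


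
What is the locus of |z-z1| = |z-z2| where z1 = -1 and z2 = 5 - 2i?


Equal distances means the locus is the perpendicular bisector of z1 and z2.
Midpoint = ((-1+5)/2, (0+(-2))/2) = (2.0000, -1.0000)

Perpendicular bisector through (2.0000, -1.0000)


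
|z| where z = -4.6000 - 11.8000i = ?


|z| = sqrt((-4.6)^2 + (-11.8)^2) = sqrt(21.16 + 139.24) = sqrt(160.4) = 12.6649

|z| = 12.6649


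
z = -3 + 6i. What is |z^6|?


|z| = sqrt(9+36) = sqrt(45) = 6.7082
|z^6| = |z|^6 = (sqrt(45))^6 = 45^3 = 91125

|z^6| = 91125


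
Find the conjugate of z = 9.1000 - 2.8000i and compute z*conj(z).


z_bar = 9.1000 + 2.8000i
z*z_bar = 9.1^2 + (-2.8)^2 = 82.81 + 7.84 = 90.65

z_bar = 9.1000 + 2.8000i, z*z_bar = 90.65


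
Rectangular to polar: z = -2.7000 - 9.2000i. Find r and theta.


r = sqrt(7.29+84.64) = sqrt(91.93) = 9.5880
theta = atan2(-9.2, -2.7) = -106.3558 degrees

r = 9.5880, theta = -106.3558 degrees


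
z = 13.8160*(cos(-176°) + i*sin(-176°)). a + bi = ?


a = 13.8160*cos(-176°) = 13.8160*(-0.99756) = -13.7823
b = 13.8160*sin(-176°) = 13.8160*(-0.06976) = -0.9638

-13.7823 - 0.9638i


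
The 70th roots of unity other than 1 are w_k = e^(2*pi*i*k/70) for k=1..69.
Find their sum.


With w = e^(2*pi*i/70), all 70 of the 70th roots of unity w^0 = 1, w, ..., w^(69) sum to 0: 1 + w + ... + w^(69) = (1 - w^70)/(1 - w) = 0 since w^70 = 1, w ≠ 1.
Removing the root 1: w + w^2 + ... + w^(69) = 0 - 1 = -1

Sum = -1


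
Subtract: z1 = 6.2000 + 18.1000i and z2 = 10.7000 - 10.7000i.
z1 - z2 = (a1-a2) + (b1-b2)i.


Real: 6.2 - 10.7 = -4.5
Imag: 18.1 + 10.7 = 28.8

-4.5000 + 28.8000i


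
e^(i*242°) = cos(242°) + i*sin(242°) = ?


cos(242°) = -0.4695
sin(242°) = -0.8829

e^(i*242°) = -0.4695 - 0.8829i


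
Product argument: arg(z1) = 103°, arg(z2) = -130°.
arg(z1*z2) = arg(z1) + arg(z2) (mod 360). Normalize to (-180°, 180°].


arg(z1*z2) = 103° - 130° = -27°
Normalized to (-180°, 180°]: -27°

-27°


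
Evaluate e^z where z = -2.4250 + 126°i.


e^-2.4250 = 0.0885
cos(126°) = -0.5878
sin(126°) = 0.809
Real = 0.0885*(-0.5878) = -0.0520
Imag = 0.0885*0.809 = 0.0716

-0.0520 + 0.0716i


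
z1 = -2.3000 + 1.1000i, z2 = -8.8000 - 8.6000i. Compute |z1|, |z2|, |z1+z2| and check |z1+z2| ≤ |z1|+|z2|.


|z1| = sqrt((-2.3)^2 + 1.1^2) = sqrt(6.5) = 2.5495
|z2| = sqrt((-8.8)^2 + (-8.6)^2) = sqrt(151.4) = 12.3045
z1+z2 = -11.1000 - 7.5000i
|z1+z2| = sqrt(179.46) = 13.3963
|z1|+|z2| = 2.5495 + 12.3045 = 14.8540

|z1+z2| = 13.3963 ≤ |z1|+|z2| = 14.8540 (verified)


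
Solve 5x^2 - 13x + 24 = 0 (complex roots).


disc = (-13)^2 - 4*5*24 = 169 - 480 = -311
sqrt(|disc|) = sqrt(311) = 17.6352
Real part = 13/(2*5) = 1.3000
Imag part = 17.6352/(2*5) = 1.7635

1.3000 ± 1.7635i


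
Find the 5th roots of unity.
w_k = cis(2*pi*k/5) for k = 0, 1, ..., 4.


The 5th roots of unity are cis(360k/5°) for k=0..4
Angle step = 360/5 = 72°
Primitive root: cis(72°)
Primitive root = 0.3090 + 0.9511i

5 roots at angles: 0°, 72°, 144°, 216°, 288°


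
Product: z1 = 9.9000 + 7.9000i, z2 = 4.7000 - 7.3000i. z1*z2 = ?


Real = 9.9*4.7 - 7.9*(-7.3) = 46.53 - (-57.67) = 104.2
Imag = 9.9*(-7.3) + 4.7*7.9 = -72.27 + 37.13 = -35.14

104.2000 - 35.1400i


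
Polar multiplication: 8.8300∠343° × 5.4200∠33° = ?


r = 8.8300 * 5.4200 = 47.8586
theta = 343° + 33° = 376° = 16° (mod 360)

47.8586 cis(16°)


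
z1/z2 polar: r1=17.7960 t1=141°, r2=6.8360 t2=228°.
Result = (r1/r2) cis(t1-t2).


r = 17.7960 / 6.8360 = 2.6033
theta = 141° - 228° = -87° = 273° (mod 360)

2.6033 cis(273°)


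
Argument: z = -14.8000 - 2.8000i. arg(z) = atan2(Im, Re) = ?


Re = -14.8, Im = -2.8
arg = atan2(-2.8, -14.8) = -169.2869 degrees

arg(z) = -169.2869 degrees


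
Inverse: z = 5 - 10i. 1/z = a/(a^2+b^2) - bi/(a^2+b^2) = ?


|z|^2 = 25+100 = 125
1/z = (5 + 10i)/125

1/z = 0.0400 + 0.0800i


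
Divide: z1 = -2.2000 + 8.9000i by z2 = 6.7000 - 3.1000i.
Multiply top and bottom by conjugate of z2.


Conjugate of z2 = 6.7000 + 3.1000i
Numerator: (-2.2000 + 8.9000i)(6.7000 + 3.1000i) = -42.3300 + 52.8100i
Denominator: 6.7^2 + (-3.1)^2 = 54.5
Result = (-42.3300 + 52.8100i)/54.5

-0.7767 + 0.9690i


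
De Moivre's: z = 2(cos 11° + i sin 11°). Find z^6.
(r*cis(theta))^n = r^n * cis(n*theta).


r^6 = 2^6 = 64
n*theta = 6*11° = 66° = 66° (mod 360)
a = 64*cos(66°) = 26.0311
b = 64*sin(66°) = 58.4669

64 cis(66°) = 26.0311 + 58.4669i


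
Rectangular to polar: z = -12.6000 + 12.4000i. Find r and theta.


r = sqrt(158.76+153.76) = sqrt(312.52) = 17.6782
theta = atan2(12.4, -12.6) = 135.4584 degrees

r = 17.6782, theta = 135.4584 degrees


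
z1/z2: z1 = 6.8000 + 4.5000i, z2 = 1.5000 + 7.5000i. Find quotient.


Conjugate of z2 = 1.5000 - 7.5000i
Numerator: (6.8000 + 4.5000i)(1.5000 - 7.5000i) = 43.9500 - 44.2500i
Denominator: 1.5^2 + 7.5^2 = 58.5
Result = (43.9500 - 44.2500i)/58.5

0.7513 - 0.7564i


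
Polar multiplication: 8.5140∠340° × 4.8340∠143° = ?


r = 8.5140 * 4.8340 = 41.1567
theta = 340° + 143° = 483° = 123° (mod 360)

41.1567 cis(123°)


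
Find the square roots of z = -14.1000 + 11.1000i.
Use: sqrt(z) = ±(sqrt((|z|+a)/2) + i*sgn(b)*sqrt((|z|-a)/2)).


|z| = sqrt(198.81+123.21) = 17.9449
sqrt((|z|+a)/2) = sqrt((17.9449+(-14.1))/2) = sqrt(1.9225) = 1.3865
sqrt((|z|-a)/2) = sqrt((17.9449-(-14.1))/2) = sqrt(16.0225) = 4.0028

±(1.3865 + 4.0028i) i.e. 1.3865 + 4.0028i and -1.3865 - 4.0028i


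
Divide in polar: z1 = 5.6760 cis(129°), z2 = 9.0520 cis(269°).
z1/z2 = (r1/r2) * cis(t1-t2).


r = 5.6760 / 9.0520 = 0.6270
theta = 129° - 269° = -140° = 220° (mod 360)

0.6270 cis(220°)


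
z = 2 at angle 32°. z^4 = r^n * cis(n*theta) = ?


r^4 = 2^4 = 16
n*theta = 4*32° = 128° = 128° (mod 360)
a = 16*cos(128°) = -9.8506
b = 16*sin(128°) = 12.6082

16 cis(128°) = -9.8506 + 12.6082i


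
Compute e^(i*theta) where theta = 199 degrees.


cos(199°) = -0.9455
sin(199°) = -0.3256

e^(i*199°) = -0.9455 - 0.3256i


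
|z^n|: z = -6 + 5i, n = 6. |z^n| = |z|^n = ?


|z| = sqrt(36+25) = sqrt(61) = 7.8102
|z^6| = |z|^6 = (sqrt(61))^6 = 61^3 = 226981

|z^6| = 226981


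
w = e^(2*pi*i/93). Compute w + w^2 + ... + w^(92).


With w = e^(2*pi*i/93), all 93 of the 93th roots of unity w^0 = 1, w, ..., w^(92) sum to 0: 1 + w + ... + w^(92) = (1 - w^93)/(1 - w) = 0 since w^93 = 1, w ≠ 1.
Removing the root 1: w + w^2 + ... + w^(92) = 0 - 1 = -1

Sum = -1


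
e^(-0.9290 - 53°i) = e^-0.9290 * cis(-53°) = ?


e^-0.9290 = 0.3949
cos(-53°) = 0.6018
sin(-53°) = -0.7986
Real = 0.3949*0.6018 = 0.2377
Imag = 0.3949*(-0.7986) = -0.3154

0.2377 - 0.3154i


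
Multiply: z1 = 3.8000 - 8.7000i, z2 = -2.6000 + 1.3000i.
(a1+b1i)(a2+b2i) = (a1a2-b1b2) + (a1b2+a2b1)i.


Real = 3.8*(-2.6) - (-8.7)*1.3 = -9.88 - (-11.31) = 1.43
Imag = 3.8*1.3 - (2.6)*(-8.7) = 4.94 + 22.62 = 27.56

1.4300 + 27.5600i


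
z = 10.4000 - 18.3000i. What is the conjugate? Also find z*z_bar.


z_bar = 10.4000 + 18.3000i
z*z_bar = 10.4^2 + (-18.3)^2 = 108.16 + 334.89 = 443.05

z_bar = 10.4000 + 18.3000i, z*z_bar = 443.05


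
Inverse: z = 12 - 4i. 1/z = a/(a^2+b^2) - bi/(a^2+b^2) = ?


|z|^2 = 144+16 = 160
1/z = (12 + 4i)/160

1/z = 0.0750 + 0.0250i


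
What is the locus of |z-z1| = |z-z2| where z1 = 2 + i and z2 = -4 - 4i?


Equal distances means the locus is the perpendicular bisector of z1 and z2.
Midpoint = ((2+(-4))/2, (1+(-4))/2) = (-1.0000, -1.5000)

Perpendicular bisector through (-1.0000, -1.5000)


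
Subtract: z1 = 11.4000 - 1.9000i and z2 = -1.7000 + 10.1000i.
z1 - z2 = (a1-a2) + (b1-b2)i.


Real: 11.4 + 1.7 = 13.1
Imag: -1.9 - 10.1 = -12

13.1000 - 12.0000i


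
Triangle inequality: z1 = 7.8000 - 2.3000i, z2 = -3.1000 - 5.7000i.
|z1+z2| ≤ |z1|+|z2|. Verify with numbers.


|z1| = sqrt(7.8^2 + (-2.3)^2) = sqrt(66.13) = 8.1320
|z2| = sqrt((-3.1)^2 + (-5.7)^2) = sqrt(42.1) = 6.4885
z1+z2 = 4.7000 - 8.0000i
|z1+z2| = sqrt(86.09) = 9.2785
|z1|+|z2| = 8.1320 + 6.4885 = 14.6205

|z1+z2| = 9.2785 ≤ |z1|+|z2| = 14.6205 (verified)


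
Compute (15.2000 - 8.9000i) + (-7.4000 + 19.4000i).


Real: 15.2 - 7.4 = 7.8
Imag: -8.9 + 19.4 = 10.5

7.8000 + 10.5000i


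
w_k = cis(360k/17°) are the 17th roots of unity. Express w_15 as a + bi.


Angle = 360*15/17 = 317.6471°
a = cos(317.6471°) = 0.7390
b = sin(317.6471°) = -0.6737

0.7390 - 0.6737i


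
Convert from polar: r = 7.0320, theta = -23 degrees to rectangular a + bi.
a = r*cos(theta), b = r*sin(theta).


a = 7.0320*cos(-23°) = 7.0320*0.9205 = 6.4730
b = 7.0320*sin(-23°) = 7.0320*(-0.39073) = -2.7476

6.4730 - 2.7476i


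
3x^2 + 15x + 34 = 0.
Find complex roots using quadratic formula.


disc = 15^2 - 4*3*34 = 225 - 408 = -183
sqrt(|disc|) = sqrt(183) = 13.5277
Real part = -15/(2*3) = -2.5000
Imag part = 13.5277/(2*3) = 2.2546

-2.5000 ± 2.2546i


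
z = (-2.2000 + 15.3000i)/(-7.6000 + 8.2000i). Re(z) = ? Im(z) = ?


Multiply by conjugate: (-2.2000 + 15.3000i)(-7.6000 - 8.2000i) / ((-7.6)^2 + 8.2^2)
Numerator real = -2.2*(-7.6) + 15.3*8.2 = 142.18
Numerator imag = 15.3*(-7.6) - (-2.2)*8.2 = -98.24
Denominator = 125
Re(z) = 142.18/125 = 1.1374
Im(z) = -98.24/125 = -0.7859

Re(z) = 1.1374, Im(z) = -0.7859


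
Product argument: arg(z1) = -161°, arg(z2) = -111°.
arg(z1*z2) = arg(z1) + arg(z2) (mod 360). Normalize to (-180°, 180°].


arg(z1*z2) = -161° - 111° = -272°
Normalized to (-180°, 180°]: 88°

88°


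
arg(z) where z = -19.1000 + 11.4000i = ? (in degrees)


Re = -19.1, Im = 11.4
arg = atan2(11.4, -19.1) = 149.1688 degrees

arg(z) = 149.1688 degrees


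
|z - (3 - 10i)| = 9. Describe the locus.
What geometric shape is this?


|z - z0| = r is a circle with center z0 and radius r.
Center = (3, -10), radius = 9

Circle with center (3, -10) and radius 9


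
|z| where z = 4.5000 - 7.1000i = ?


|z| = sqrt(4.5^2 + (-7.1)^2) = sqrt(20.25 + 50.41) = sqrt(70.66) = 8.4060

|z| = 8.4060


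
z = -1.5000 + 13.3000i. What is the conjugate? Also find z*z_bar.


z_bar = -1.5000 - 13.3000i
z*z_bar = (-1.5)^2 + 13.3^2 = 2.25 + 176.89 = 179.14

z_bar = -1.5000 - 13.3000i, z*z_bar = 179.14


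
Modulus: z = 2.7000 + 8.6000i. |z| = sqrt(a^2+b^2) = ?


|z| = sqrt(2.7^2 + 8.6^2) = sqrt(7.29 + 73.96) = sqrt(81.25) = 9.0139

|z| = 9.0139


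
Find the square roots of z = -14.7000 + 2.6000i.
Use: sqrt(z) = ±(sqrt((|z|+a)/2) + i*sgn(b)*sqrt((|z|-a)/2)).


|z| = sqrt(216.09+6.76) = 14.9282
sqrt((|z|+a)/2) = sqrt((14.9282+(-14.7))/2) = sqrt(0.1141) = 0.3378
sqrt((|z|-a)/2) = sqrt((14.9282-(-14.7))/2) = sqrt(14.8141) = 3.8489

±(0.3378 + 3.8489i) i.e. 0.3378 + 3.8489i and -0.3378 - 3.8489i


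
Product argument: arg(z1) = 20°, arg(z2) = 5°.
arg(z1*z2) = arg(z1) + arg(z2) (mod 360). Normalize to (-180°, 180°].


arg(z1*z2) = 20° + 5° = 25°
Normalized to (-180°, 180°]: 25°

25°


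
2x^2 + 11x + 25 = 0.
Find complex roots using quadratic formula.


disc = 11^2 - 4*2*25 = 121 - 200 = -79
sqrt(|disc|) = sqrt(79) = 8.8882
Real part = -11/(2*2) = -2.7500
Imag part = 8.8882/(2*2) = 2.2220

-2.7500 ± 2.2220i


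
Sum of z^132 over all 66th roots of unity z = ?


The roots are w_k = w^k with w = e^(2*pi*i/66), and (w^k)^132 = (w^132)^k.
So S = 1 + u + u^2 + ... + u^(65) with u = w^132.
132 = 2*66 + 0, so 132 is a multiple of 66 and u = (w^66)^2 = 1.
Every one of the 66 terms equals 1: S = 66

S = 66


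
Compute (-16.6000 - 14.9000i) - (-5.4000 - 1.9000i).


Real: -16.6 + 5.4 = -11.2
Imag: -14.9 + 1.9 = -13

-11.2000 - 13.0000i


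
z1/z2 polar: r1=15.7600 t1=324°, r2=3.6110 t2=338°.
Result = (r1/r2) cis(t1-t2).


r = 15.7600 / 3.6110 = 4.3644
theta = 324° - 338° = -14° = 346° (mod 360)

4.3644 cis(346°)


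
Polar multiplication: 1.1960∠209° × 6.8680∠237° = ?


r = 1.1960 * 6.8680 = 8.2141
theta = 209° + 237° = 446° = 86° (mod 360)

8.2141 cis(86°)


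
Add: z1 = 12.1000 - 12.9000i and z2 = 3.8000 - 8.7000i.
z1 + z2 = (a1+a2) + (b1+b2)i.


Real: 12.1 + 3.8 = 15.9
Imag: -12.9 - 8.7 = -21.6

15.9000 - 21.6000i


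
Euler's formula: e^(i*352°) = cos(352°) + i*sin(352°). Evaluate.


cos(352°) = 0.9903
sin(352°) = -0.1392

e^(i*352°) = 0.9903 - 0.1392i


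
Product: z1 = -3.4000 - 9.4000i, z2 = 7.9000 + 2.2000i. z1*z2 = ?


Real = -3.4*7.9 - (-9.4)*2.2 = -26.86 - (-20.68) = -6.18
Imag = -3.4*2.2 + 7.9*(-9.4) = -7.48 - (74.26) = -81.74

-6.1800 - 81.7400i


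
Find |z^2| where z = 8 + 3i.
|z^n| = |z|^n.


|z| = sqrt(64+9) = sqrt(73) = 8.5440
|z^2| = |z|^2 = (sqrt(73))^2 = 73

|z^2| = 73


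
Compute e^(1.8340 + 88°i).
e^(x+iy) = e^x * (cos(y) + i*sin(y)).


e^1.8340 = 6.2589
cos(88°) = 0.0349
sin(88°) = 0.9994
Real = 6.2589*0.0349 = 0.2184
Imag = 6.2589*0.9994 = 6.2551

0.2184 + 6.2551i


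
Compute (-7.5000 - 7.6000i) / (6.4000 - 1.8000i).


Conjugate of z2 = 6.4000 + 1.8000i
Numerator: (-7.5000 - 7.6000i)(6.4000 + 1.8000i) = -34.3200 - 62.1400i
Denominator: 6.4^2 + (-1.8)^2 = 44.2
Result = (-34.3200 - 62.1400i)/44.2

-0.7765 - 1.4059i


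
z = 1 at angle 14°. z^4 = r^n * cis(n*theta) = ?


r^4 = 1^4 = 1
n*theta = 4*14° = 56° = 56° (mod 360)
a = 1*cos(56°) = 0.5592
b = 1*sin(56°) = 0.8290

1 cis(56°) = 0.5592 + 0.8290i


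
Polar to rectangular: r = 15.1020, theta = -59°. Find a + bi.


a = 15.1020*cos(-59°) = 15.1020*0.51504 = 7.7781
b = 15.1020*sin(-59°) = 15.1020*(-0.857167) = -12.9449

7.7781 - 12.9449i


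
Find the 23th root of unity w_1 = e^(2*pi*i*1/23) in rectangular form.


Angle = 360*1/23 = 15.6522°
a = cos(15.6522°) = 0.9629
b = sin(15.6522°) = 0.2698

0.9629 + 0.2698i


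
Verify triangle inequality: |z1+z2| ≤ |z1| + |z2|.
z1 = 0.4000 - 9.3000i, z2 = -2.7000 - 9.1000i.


|z1| = sqrt(0.4^2 + (-9.3)^2) = sqrt(86.65) = 9.3086
|z2| = sqrt((-2.7)^2 + (-9.1)^2) = sqrt(90.1) = 9.4921
z1+z2 = -2.3000 - 18.4000i
|z1+z2| = sqrt(343.85) = 18.5432
|z1|+|z2| = 9.3086 + 9.4921 = 18.8007

|z1+z2| = 18.5432 ≤ |z1|+|z2| = 18.8007 (verified)


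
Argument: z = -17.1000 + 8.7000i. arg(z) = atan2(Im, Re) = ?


Re = -17.1, Im = 8.7
arg = atan2(8.7, -17.1) = 153.0343 degrees

arg(z) = 153.0343 degrees


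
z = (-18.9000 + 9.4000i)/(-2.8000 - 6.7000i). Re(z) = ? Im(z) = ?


Multiply by conjugate: (-18.9000 + 9.4000i)(-2.8000 + 6.7000i) / ((-2.8)^2 + (-6.7)^2)
Numerator real = -18.9*(-2.8) + 9.4*(-6.7) = -10.06
Numerator imag = 9.4*(-2.8) - (-18.9)*(-6.7) = -152.95
Denominator = 52.73
Re(z) = -10.06/52.73 = -0.1908
Im(z) = -152.95/52.73 = -2.9006

Re(z) = -0.1908, Im(z) = -2.9006


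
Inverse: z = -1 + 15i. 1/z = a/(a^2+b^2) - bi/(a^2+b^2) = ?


|z|^2 = 1+225 = 226
1/z = (-1 - 15i)/226

1/z = -0.0044 - 0.0664i


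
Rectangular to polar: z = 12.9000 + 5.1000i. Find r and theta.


r = sqrt(166.41+26.01) = sqrt(192.42) = 13.8716
theta = atan2(5.1, 12.9) = 21.5713 degrees

r = 13.8716, theta = 21.5713 degrees


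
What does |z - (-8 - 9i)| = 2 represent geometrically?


|z - z0| = r is a circle with center z0 and radius r.
Center = (-8, -9), radius = 2

Circle with center (-8, -9) and radius 2


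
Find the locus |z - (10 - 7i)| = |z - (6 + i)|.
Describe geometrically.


Equal distances means the locus is the perpendicular bisector of z1 and z2.
Midpoint = ((10+6)/2, (-7+1)/2) = (8.0000, -3.0000)

Perpendicular bisector through (8.0000, -3.0000)


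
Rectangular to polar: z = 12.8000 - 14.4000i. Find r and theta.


r = sqrt(163.84+207.36) = sqrt(371.2) = 19.2666
theta = atan2(-14.4, 12.8) = -48.3665 degrees

r = 19.2666, theta = -48.3665 degrees


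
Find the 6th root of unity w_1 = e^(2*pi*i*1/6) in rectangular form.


Angle = 360*1/6 = 60°
a = cos(60°) = 0.5000
b = sin(60°) = 0.8660

0.5000 + 0.8660i


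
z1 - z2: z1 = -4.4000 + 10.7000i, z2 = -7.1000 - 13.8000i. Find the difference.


Real: -4.4 + 7.1 = 2.7
Imag: 10.7 + 13.8 = 24.5

2.7000 + 24.5000i


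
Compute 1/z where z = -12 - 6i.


|z|^2 = 144+36 = 180
1/z = (-12 + 6i)/180

1/z = -0.0667 + 0.0333i


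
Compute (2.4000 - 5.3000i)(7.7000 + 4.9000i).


Real = 2.4*7.7 - (-5.3)*4.9 = 18.48 - (-25.97) = 44.45
Imag = 2.4*4.9 + 7.7*(-5.3) = 11.76 - (40.81) = -29.05

44.4500 - 29.0500i


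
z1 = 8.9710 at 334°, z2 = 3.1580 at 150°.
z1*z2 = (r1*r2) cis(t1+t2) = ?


r = 8.9710 * 3.1580 = 28.3304
theta = 334° + 150° = 484° = 124° (mod 360)

28.3304 cis(124°)


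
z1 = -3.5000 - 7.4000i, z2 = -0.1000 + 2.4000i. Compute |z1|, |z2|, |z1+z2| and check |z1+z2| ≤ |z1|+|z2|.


|z1| = sqrt((-3.5)^2 + (-7.4)^2) = sqrt(67.01) = 8.1860
|z2| = sqrt((-0.1)^2 + 2.4^2) = sqrt(5.77) = 2.4021
z1+z2 = -3.6000 - 5.0000i
|z1+z2| = sqrt(37.96) = 6.1612
|z1|+|z2| = 8.1860 + 2.4021 = 10.5881

|z1+z2| = 6.1612 ≤ |z1|+|z2| = 10.5881 (verified)


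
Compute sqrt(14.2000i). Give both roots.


|z| = sqrt(0+201.64) = 14.2000
sqrt((|z|+a)/2) = sqrt((14.2000+0)/2) = sqrt(7.1000) = 2.6646
sqrt((|z|-a)/2) = sqrt((14.2000-0)/2) = sqrt(7.1000) = 2.6646

±(2.6646 + 2.6646i) i.e. 2.6646 + 2.6646i and -2.6646 - 2.6646i


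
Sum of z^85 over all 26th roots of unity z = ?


The roots are w_k = w^k with w = e^(2*pi*i/26), and (w^k)^85 = (w^85)^k.
So S = 1 + u + u^2 + ... + u^(25) with u = w^85.
85 = 3*26 + 7, so 85 is not a multiple of 26: u = (w^26)^3 * w^7 = w^7 ≠ 1 (w is a primitive 26th root), while u^26 = (w^26)^85 = 1.
Geometric series: S = (1 - u^26)/(1 - u) = (1 - 1)/(1 - u) = 0

S = 0


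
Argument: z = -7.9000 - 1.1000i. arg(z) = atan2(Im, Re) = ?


Re = -7.9, Im = -1.1
arg = atan2(-1.1, -7.9) = -172.0731 degrees

arg(z) = -172.0731 degrees


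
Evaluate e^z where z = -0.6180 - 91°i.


e^-0.6180 = 0.5390
cos(-91°) = -0.0175
sin(-91°) = -0.9998
Real = 0.5390*(-0.0175) = -0.0094
Imag = 0.5390*(-0.9998) = -0.5389

-0.0094 - 0.5389i


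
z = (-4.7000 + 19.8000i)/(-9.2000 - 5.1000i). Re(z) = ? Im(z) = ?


Multiply by conjugate: (-4.7000 + 19.8000i)(-9.2000 + 5.1000i) / ((-9.2)^2 + (-5.1)^2)
Numerator real = -4.7*(-9.2) + 19.8*(-5.1) = -57.74
Numerator imag = 19.8*(-9.2) - (-4.7)*(-5.1) = -206.13
Denominator = 110.65
Re(z) = -57.74/110.65 = -0.5218
Im(z) = -206.13/110.65 = -1.8629

Re(z) = -0.5218, Im(z) = -1.8629


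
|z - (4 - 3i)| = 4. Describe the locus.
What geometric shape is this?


|z - z0| = r is a circle with center z0 and radius r.
Center = (4, -3), radius = 4

Circle with center (4, -3) and radius 4


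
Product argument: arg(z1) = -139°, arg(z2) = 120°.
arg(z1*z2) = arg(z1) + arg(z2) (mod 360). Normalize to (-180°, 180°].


arg(z1*z2) = -139° + 120° = -19°
Normalized to (-180°, 180°]: -19°

-19°


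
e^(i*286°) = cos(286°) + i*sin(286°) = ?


cos(286°) = 0.2756
sin(286°) = -0.9613

e^(i*286°) = 0.2756 - 0.9613i


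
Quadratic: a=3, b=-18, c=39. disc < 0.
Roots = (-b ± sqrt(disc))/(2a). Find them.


disc = (-18)^2 - 4*3*39 = 324 - 468 = -144
sqrt(|disc|) = sqrt(144) = 12.0000
Real part = 18/(2*3) = 3.0000
Imag part = 12.0000/(2*3) = 2.0000

3.0000 ± 2.0000i


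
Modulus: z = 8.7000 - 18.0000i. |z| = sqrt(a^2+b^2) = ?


|z| = sqrt(8.7^2 + (-18)^2) = sqrt(75.69 + 324) = sqrt(399.69) = 19.9922

|z| = 19.9922


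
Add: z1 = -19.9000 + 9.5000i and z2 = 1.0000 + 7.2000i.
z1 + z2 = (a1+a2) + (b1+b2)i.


Real: -19.9 + 1 = -18.9
Imag: 9.5 + 7.2 = 16.7

-18.9000 + 16.7000i


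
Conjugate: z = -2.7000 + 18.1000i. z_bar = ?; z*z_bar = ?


z_bar = -2.7000 - 18.1000i
z*z_bar = (-2.7)^2 + 18.1^2 = 7.29 + 327.61 = 334.9

z_bar = -2.7000 - 18.1000i, z*z_bar = 334.9


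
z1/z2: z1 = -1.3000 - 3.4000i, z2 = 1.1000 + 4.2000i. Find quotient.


Conjugate of z2 = 1.1000 - 4.2000i
Numerator: (-1.3000 - 3.4000i)(1.1000 - 4.2000i) = -15.7100 + 1.7200i
Denominator: 1.1^2 + 4.2^2 = 18.85
Result = (-15.7100 + 1.7200i)/18.85

-0.8334 + 0.0912i


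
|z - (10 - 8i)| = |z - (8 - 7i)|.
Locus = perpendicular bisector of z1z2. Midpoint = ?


Equal distances means the locus is the perpendicular bisector of z1 and z2.
Midpoint = ((10+8)/2, (-8+(-7))/2) = (9.0000, -7.5000)

Perpendicular bisector through (9.0000, -7.5000)


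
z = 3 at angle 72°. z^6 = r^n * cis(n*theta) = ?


r^6 = 3^6 = 729
n*theta = 6*72° = 432° = 72° (mod 360)
a = 729*cos(72°) = 225.2734
b = 729*sin(72°) = 693.3202

729 cis(72°) = 225.2734 + 693.3202i


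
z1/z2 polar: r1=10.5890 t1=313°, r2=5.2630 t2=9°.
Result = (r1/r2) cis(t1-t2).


r = 10.5890 / 5.2630 = 2.0120
theta = 313° - 9° = 304° = 304° (mod 360)

2.0120 cis(304°)


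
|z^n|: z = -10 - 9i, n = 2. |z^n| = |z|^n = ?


|z| = sqrt(100+81) = sqrt(181) = 13.4536
|z^2| = |z|^2 = (sqrt(181))^2 = 181

|z^2| = 181


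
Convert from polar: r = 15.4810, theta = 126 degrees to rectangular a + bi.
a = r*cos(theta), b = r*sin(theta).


a = 15.4810*cos(126°) = 15.4810*(-0.587785) = -9.0995
b = 15.4810*sin(126°) = 15.4810*0.80902 = 12.5244

-9.0995 + 12.5244i
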